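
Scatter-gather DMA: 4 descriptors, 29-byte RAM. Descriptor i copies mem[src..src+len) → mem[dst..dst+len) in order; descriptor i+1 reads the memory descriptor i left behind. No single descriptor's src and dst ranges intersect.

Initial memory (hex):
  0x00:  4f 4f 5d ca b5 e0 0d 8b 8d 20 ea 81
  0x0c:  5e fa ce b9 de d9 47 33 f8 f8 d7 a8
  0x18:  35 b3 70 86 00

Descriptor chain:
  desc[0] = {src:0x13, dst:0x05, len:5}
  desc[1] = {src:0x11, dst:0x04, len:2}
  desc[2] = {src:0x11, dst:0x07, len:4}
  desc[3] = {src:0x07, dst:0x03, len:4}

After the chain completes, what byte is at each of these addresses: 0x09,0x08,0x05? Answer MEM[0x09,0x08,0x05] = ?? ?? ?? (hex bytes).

MEM[0x09,0x08,0x05] = 33 47 33

  after D0: wrote 5B at 0x05 = 33f8f8d7a8
  after D1: wrote 2B at 0x04 = d947
  after D2: wrote 4B at 0x07 = d94733f8
  after D3: wrote 4B at 0x03 = d94733f8
query mem[0x09]=0x33, mem[0x08]=0x47, mem[0x05]=0x33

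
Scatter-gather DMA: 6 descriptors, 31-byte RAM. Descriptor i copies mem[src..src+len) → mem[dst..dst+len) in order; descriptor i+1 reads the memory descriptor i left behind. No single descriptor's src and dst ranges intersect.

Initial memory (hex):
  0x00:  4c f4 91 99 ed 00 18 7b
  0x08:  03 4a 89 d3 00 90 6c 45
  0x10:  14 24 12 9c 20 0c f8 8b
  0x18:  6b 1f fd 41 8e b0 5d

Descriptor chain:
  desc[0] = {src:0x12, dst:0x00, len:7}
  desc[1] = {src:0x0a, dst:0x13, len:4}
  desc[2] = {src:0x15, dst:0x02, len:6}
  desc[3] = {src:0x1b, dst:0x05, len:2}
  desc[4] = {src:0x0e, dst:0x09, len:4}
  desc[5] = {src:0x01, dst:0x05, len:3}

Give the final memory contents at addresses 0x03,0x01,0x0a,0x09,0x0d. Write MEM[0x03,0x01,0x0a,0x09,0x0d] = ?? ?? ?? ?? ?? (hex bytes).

[0] 0x12->0x00 len=7 : 12 9c 20 0c f8 8b 6b
[1] 0x0a->0x13 len=4 : 89 d3 00 90
[2] 0x15->0x02 len=6 : 00 90 8b 6b 1f fd
[3] 0x1b->0x05 len=2 : 41 8e
[4] 0x0e->0x09 len=4 : 6c 45 14 24
[5] 0x01->0x05 len=3 : 9c 00 90
query mem[0x03]=0x90, mem[0x01]=0x9c, mem[0x0a]=0x45, mem[0x09]=0x6c, mem[0x0d]=0x90

MEM[0x03,0x01,0x0a,0x09,0x0d] = 90 9c 45 6c 90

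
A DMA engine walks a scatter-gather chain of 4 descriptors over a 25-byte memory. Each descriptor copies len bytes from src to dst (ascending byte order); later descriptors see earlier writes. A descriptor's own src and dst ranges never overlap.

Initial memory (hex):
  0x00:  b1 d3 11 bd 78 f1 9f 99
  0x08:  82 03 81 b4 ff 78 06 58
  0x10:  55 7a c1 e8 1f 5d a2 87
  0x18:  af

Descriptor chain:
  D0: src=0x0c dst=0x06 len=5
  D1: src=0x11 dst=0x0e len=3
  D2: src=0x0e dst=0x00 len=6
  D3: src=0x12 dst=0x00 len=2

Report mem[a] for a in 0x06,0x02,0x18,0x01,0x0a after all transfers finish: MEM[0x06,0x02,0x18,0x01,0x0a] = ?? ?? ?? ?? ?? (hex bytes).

D0: mem[0x06..0x0a] <- [ff 78 06 58 55]
D1: mem[0x0e..0x10] <- [7a c1 e8]
D2: mem[0x00..0x05] <- [7a c1 e8 7a c1 e8]
D3: mem[0x00..0x01] <- [c1 e8]
query mem[0x06]=0xff, mem[0x02]=0xe8, mem[0x18]=0xaf, mem[0x01]=0xe8, mem[0x0a]=0x55

MEM[0x06,0x02,0x18,0x01,0x0a] = ff e8 af e8 55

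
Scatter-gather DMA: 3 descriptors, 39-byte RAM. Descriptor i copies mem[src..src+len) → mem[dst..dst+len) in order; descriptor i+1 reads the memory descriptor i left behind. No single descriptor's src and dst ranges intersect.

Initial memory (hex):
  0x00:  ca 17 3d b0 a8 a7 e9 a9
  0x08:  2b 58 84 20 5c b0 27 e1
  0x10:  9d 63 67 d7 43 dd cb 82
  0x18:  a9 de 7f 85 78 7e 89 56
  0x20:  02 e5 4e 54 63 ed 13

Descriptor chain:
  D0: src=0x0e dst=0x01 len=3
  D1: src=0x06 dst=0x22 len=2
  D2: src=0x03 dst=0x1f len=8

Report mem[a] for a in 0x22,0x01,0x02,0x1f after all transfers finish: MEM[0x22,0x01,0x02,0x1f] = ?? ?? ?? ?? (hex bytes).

[0] 0x0e->0x01 len=3 : 27 e1 9d
[1] 0x06->0x22 len=2 : e9 a9
[2] 0x03->0x1f len=8 : 9d a8 a7 e9 a9 2b 58 84
query mem[0x22]=0xe9, mem[0x01]=0x27, mem[0x02]=0xe1, mem[0x1f]=0x9d

MEM[0x22,0x01,0x02,0x1f] = e9 27 e1 9d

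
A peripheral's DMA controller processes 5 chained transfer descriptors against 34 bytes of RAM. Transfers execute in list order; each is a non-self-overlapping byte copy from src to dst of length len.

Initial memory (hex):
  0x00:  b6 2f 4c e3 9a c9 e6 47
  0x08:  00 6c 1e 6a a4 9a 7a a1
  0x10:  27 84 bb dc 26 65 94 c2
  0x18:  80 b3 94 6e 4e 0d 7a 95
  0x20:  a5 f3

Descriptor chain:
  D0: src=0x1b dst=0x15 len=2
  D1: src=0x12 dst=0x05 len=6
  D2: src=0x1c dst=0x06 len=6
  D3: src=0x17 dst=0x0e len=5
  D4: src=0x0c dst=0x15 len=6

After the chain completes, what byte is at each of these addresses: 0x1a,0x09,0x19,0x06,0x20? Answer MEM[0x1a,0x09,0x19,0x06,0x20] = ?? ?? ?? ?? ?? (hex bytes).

[0] 0x1b->0x15 len=2 : 6e 4e
[1] 0x12->0x05 len=6 : bb dc 26 6e 4e c2
[2] 0x1c->0x06 len=6 : 4e 0d 7a 95 a5 f3
[3] 0x17->0x0e len=5 : c2 80 b3 94 6e
[4] 0x0c->0x15 len=6 : a4 9a c2 80 b3 94
query mem[0x1a]=0x94, mem[0x09]=0x95, mem[0x19]=0xb3, mem[0x06]=0x4e, mem[0x20]=0xa5

MEM[0x1a,0x09,0x19,0x06,0x20] = 94 95 b3 4e a5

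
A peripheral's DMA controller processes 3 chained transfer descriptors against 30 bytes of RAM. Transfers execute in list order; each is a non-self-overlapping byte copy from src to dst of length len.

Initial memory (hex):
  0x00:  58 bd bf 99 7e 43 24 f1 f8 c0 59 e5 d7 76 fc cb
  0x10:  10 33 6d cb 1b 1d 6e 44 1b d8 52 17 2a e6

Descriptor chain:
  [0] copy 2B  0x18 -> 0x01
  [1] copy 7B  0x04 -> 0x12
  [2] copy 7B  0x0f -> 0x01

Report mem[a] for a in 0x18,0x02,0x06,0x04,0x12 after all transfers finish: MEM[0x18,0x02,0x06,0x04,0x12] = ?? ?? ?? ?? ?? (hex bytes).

MEM[0x18,0x02,0x06,0x04,0x12] = 59 10 24 7e 7e

[0] 0x18->0x01 len=2 : 1b d8
[1] 0x04->0x12 len=7 : 7e 43 24 f1 f8 c0 59
[2] 0x0f->0x01 len=7 : cb 10 33 7e 43 24 f1
query mem[0x18]=0x59, mem[0x02]=0x10, mem[0x06]=0x24, mem[0x04]=0x7e, mem[0x12]=0x7e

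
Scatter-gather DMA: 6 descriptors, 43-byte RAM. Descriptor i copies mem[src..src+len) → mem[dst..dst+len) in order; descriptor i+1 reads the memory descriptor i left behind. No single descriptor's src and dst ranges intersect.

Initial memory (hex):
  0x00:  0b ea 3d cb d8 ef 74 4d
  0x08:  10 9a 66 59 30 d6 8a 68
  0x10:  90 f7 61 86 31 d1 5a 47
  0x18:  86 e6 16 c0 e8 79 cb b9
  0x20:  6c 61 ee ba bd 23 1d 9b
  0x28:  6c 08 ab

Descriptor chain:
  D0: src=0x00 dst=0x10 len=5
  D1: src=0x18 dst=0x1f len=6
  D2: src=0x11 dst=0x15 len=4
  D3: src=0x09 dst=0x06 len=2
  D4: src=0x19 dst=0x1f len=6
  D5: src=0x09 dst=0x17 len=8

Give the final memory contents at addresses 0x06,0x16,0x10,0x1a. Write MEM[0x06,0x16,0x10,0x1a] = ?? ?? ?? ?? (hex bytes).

MEM[0x06,0x16,0x10,0x1a] = 9a 3d 0b 30

  after D0: wrote 5B at 0x10 = 0bea3dcbd8
  after D1: wrote 6B at 0x1f = 86e616c0e879
  after D2: wrote 4B at 0x15 = ea3dcbd8
  after D3: wrote 2B at 0x06 = 9a66
  after D4: wrote 6B at 0x1f = e616c0e879cb
  after D5: wrote 8B at 0x17 = 9a665930d68a680b
query mem[0x06]=0x9a, mem[0x16]=0x3d, mem[0x10]=0x0b, mem[0x1a]=0x30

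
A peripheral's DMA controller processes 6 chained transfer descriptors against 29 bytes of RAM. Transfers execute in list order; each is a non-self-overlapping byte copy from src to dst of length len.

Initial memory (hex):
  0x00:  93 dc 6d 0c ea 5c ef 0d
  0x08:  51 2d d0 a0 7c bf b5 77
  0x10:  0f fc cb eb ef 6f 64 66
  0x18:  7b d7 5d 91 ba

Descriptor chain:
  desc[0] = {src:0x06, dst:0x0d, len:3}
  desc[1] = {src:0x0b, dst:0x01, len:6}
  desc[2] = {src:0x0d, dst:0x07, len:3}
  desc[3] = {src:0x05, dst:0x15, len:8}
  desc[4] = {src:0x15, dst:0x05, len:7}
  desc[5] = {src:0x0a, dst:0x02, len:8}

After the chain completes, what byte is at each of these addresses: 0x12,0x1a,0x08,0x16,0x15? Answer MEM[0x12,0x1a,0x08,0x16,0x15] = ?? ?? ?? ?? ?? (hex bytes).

[0] 0x06->0x0d len=3 : ef 0d 51
[1] 0x0b->0x01 len=6 : a0 7c ef 0d 51 0f
[2] 0x0d->0x07 len=3 : ef 0d 51
[3] 0x05->0x15 len=8 : 51 0f ef 0d 51 d0 a0 7c
[4] 0x15->0x05 len=7 : 51 0f ef 0d 51 d0 a0
[5] 0x0a->0x02 len=8 : d0 a0 7c ef 0d 51 0f fc
query mem[0x12]=0xcb, mem[0x1a]=0xd0, mem[0x08]=0x0f, mem[0x16]=0x0f, mem[0x15]=0x51

MEM[0x12,0x1a,0x08,0x16,0x15] = cb d0 0f 0f 51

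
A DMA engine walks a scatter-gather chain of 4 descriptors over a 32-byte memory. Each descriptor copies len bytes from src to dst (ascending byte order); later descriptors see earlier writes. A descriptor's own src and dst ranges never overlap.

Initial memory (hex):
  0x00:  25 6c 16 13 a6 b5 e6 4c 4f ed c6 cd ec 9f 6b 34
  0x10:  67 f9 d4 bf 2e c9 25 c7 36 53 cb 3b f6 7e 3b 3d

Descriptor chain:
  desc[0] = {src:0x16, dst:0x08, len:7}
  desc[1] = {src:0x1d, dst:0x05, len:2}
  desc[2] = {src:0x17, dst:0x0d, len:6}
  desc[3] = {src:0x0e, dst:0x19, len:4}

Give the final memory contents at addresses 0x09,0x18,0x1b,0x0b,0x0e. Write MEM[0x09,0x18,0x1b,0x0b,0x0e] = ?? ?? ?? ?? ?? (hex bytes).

MEM[0x09,0x18,0x1b,0x0b,0x0e] = c7 36 cb 53 36

[0] 0x16->0x08 len=7 : 25 c7 36 53 cb 3b f6
[1] 0x1d->0x05 len=2 : 7e 3b
[2] 0x17->0x0d len=6 : c7 36 53 cb 3b f6
[3] 0x0e->0x19 len=4 : 36 53 cb 3b
query mem[0x09]=0xc7, mem[0x18]=0x36, mem[0x1b]=0xcb, mem[0x0b]=0x53, mem[0x0e]=0x36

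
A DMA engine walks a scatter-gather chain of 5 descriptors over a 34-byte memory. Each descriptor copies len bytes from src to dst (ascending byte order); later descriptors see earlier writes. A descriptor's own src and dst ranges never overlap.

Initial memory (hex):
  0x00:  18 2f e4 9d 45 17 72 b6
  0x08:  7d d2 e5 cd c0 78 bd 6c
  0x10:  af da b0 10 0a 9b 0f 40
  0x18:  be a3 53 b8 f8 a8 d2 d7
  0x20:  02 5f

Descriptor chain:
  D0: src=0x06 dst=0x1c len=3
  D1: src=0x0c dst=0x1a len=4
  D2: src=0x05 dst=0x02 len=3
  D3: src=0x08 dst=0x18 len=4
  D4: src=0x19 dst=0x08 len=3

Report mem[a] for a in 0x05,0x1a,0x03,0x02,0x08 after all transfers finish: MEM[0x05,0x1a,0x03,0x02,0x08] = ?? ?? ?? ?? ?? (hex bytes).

MEM[0x05,0x1a,0x03,0x02,0x08] = 17 e5 72 17 d2

[0] 0x06->0x1c len=3 : 72 b6 7d
[1] 0x0c->0x1a len=4 : c0 78 bd 6c
[2] 0x05->0x02 len=3 : 17 72 b6
[3] 0x08->0x18 len=4 : 7d d2 e5 cd
[4] 0x19->0x08 len=3 : d2 e5 cd
query mem[0x05]=0x17, mem[0x1a]=0xe5, mem[0x03]=0x72, mem[0x02]=0x17, mem[0x08]=0xd2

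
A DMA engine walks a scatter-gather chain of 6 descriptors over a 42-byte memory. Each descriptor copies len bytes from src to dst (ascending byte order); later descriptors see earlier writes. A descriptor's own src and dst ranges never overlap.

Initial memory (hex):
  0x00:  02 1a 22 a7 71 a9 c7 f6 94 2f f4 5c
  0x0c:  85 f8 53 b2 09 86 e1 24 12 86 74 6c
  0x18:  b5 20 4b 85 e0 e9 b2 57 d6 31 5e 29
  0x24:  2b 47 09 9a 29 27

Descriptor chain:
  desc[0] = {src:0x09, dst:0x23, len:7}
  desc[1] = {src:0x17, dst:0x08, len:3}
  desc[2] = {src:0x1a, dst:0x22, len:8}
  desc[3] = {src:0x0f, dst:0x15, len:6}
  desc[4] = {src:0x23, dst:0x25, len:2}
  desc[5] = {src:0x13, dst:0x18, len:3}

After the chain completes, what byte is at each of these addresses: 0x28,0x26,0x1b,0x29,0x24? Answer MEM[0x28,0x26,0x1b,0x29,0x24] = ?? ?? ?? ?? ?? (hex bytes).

D0: mem[0x23..0x29] <- [2f f4 5c 85 f8 53 b2]
D1: mem[0x08..0x0a] <- [6c b5 20]
D2: mem[0x22..0x29] <- [4b 85 e0 e9 b2 57 d6 31]
D3: mem[0x15..0x1a] <- [b2 09 86 e1 24 12]
D4: mem[0x25..0x26] <- [85 e0]
D5: mem[0x18..0x1a] <- [24 12 b2]
query mem[0x28]=0xd6, mem[0x26]=0xe0, mem[0x1b]=0x85, mem[0x29]=0x31, mem[0x24]=0xe0

MEM[0x28,0x26,0x1b,0x29,0x24] = d6 e0 85 31 e0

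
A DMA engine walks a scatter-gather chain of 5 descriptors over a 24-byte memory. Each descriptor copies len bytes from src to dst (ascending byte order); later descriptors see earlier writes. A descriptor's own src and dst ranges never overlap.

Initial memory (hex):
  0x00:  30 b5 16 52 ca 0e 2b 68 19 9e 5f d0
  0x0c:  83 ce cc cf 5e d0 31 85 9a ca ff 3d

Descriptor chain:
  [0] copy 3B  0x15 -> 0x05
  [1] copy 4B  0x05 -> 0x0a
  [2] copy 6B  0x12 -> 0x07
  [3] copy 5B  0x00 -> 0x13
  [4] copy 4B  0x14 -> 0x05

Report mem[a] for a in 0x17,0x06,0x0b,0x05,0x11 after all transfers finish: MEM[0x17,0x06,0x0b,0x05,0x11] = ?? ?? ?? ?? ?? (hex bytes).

MEM[0x17,0x06,0x0b,0x05,0x11] = ca 16 ff b5 d0

D0: mem[0x05..0x07] <- [ca ff 3d]
D1: mem[0x0a..0x0d] <- [ca ff 3d 19]
D2: mem[0x07..0x0c] <- [31 85 9a ca ff 3d]
D3: mem[0x13..0x17] <- [30 b5 16 52 ca]
D4: mem[0x05..0x08] <- [b5 16 52 ca]
query mem[0x17]=0xca, mem[0x06]=0x16, mem[0x0b]=0xff, mem[0x05]=0xb5, mem[0x11]=0xd0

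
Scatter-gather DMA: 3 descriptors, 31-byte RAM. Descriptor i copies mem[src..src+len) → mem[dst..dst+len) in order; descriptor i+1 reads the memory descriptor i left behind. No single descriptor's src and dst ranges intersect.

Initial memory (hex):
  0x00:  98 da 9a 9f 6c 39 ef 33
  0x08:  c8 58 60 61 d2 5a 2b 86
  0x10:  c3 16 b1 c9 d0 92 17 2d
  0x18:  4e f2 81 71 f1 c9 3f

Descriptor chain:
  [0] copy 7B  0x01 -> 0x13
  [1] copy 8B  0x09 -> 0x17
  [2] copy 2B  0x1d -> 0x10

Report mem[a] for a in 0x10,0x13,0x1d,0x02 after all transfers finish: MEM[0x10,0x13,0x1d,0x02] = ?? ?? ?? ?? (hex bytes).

[0] 0x01->0x13 len=7 : da 9a 9f 6c 39 ef 33
[1] 0x09->0x17 len=8 : 58 60 61 d2 5a 2b 86 c3
[2] 0x1d->0x10 len=2 : 86 c3
query mem[0x10]=0x86, mem[0x13]=0xda, mem[0x1d]=0x86, mem[0x02]=0x9a

MEM[0x10,0x13,0x1d,0x02] = 86 da 86 9a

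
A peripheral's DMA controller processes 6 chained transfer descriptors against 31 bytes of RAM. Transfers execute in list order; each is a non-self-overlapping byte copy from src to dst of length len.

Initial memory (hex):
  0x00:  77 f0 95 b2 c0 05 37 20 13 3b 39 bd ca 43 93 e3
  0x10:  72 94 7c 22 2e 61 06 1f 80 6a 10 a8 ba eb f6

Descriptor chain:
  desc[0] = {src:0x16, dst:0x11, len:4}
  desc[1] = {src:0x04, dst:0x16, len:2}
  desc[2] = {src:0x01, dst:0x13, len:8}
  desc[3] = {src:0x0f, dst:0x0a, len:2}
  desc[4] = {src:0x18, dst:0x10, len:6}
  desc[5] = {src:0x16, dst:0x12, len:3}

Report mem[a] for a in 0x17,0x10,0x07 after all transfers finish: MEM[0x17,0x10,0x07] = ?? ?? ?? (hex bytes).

D0: mem[0x11..0x14] <- [06 1f 80 6a]
D1: mem[0x16..0x17] <- [c0 05]
D2: mem[0x13..0x1a] <- [f0 95 b2 c0 05 37 20 13]
D3: mem[0x0a..0x0b] <- [e3 72]
D4: mem[0x10..0x15] <- [37 20 13 a8 ba eb]
D5: mem[0x12..0x14] <- [c0 05 37]
query mem[0x17]=0x05, mem[0x10]=0x37, mem[0x07]=0x20

MEM[0x17,0x10,0x07] = 05 37 20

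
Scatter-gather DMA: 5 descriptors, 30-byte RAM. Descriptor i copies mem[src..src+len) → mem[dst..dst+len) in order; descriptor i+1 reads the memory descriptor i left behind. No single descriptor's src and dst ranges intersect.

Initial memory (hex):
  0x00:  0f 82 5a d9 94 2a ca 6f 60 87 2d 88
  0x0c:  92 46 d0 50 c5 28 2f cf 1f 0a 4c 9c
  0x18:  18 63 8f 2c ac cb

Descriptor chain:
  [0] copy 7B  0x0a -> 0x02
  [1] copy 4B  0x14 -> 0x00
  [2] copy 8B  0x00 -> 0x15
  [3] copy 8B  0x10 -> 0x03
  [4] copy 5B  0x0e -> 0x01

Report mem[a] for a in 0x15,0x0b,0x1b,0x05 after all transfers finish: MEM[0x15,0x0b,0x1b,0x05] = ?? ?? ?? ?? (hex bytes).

[0] 0x0a->0x02 len=7 : 2d 88 92 46 d0 50 c5
[1] 0x14->0x00 len=4 : 1f 0a 4c 9c
[2] 0x00->0x15 len=8 : 1f 0a 4c 9c 92 46 d0 50
[3] 0x10->0x03 len=8 : c5 28 2f cf 1f 1f 0a 4c
[4] 0x0e->0x01 len=5 : d0 50 c5 28 2f
query mem[0x15]=0x1f, mem[0x0b]=0x88, mem[0x1b]=0xd0, mem[0x05]=0x2f

MEM[0x15,0x0b,0x1b,0x05] = 1f 88 d0 2f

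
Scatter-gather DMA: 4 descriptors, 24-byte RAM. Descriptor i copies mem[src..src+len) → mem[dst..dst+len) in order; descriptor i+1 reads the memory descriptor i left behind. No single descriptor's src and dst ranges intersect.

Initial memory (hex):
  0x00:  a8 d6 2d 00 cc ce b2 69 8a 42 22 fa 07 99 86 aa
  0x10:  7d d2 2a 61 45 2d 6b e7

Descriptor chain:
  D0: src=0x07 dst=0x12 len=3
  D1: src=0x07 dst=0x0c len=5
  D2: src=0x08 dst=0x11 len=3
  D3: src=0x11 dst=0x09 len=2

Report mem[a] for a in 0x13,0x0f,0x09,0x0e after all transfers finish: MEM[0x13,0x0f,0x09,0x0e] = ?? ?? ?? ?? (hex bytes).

MEM[0x13,0x0f,0x09,0x0e] = 22 22 8a 42

#0 dst[0x12+3] := {0x69,0x8a,0x42}
#1 dst[0x0c+5] := {0x69,0x8a,0x42,0x22,0xfa}
#2 dst[0x11+3] := {0x8a,0x42,0x22}
#3 dst[0x09+2] := {0x8a,0x42}
query mem[0x13]=0x22, mem[0x0f]=0x22, mem[0x09]=0x8a, mem[0x0e]=0x42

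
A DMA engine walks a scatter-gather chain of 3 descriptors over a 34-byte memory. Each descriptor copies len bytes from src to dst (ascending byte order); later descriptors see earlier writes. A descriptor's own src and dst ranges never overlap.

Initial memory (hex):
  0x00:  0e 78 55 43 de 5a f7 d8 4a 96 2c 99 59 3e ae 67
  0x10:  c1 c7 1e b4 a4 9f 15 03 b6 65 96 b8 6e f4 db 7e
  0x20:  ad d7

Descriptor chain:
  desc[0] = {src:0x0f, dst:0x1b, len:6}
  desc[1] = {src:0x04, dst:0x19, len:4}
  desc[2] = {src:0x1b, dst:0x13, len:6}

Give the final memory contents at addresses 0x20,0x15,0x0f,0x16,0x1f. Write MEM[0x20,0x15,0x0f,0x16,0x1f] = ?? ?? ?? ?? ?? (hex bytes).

#0 dst[0x1b+6] := {0x67,0xc1,0xc7,0x1e,0xb4,0xa4}
#1 dst[0x19+4] := {0xde,0x5a,0xf7,0xd8}
#2 dst[0x13+6] := {0xf7,0xd8,0xc7,0x1e,0xb4,0xa4}
query mem[0x20]=0xa4, mem[0x15]=0xc7, mem[0x0f]=0x67, mem[0x16]=0x1e, mem[0x1f]=0xb4

MEM[0x20,0x15,0x0f,0x16,0x1f] = a4 c7 67 1e b4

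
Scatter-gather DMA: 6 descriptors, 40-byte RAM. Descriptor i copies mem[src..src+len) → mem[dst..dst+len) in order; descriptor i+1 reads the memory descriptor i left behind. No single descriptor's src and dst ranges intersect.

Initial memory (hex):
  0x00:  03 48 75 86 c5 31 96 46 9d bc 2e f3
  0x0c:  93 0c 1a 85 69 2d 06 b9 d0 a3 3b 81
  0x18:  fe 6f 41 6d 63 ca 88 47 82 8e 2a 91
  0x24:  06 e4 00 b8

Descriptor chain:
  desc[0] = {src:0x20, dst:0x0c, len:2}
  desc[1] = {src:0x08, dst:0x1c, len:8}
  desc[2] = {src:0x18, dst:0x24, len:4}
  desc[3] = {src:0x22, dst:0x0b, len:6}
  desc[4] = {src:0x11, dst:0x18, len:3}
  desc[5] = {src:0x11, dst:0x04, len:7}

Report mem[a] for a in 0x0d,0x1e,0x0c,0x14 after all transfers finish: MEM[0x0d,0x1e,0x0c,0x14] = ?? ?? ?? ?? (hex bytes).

MEM[0x0d,0x1e,0x0c,0x14] = fe 2e 85 d0

  after D0: wrote 2B at 0x0c = 828e
  after D1: wrote 8B at 0x1c = 9dbc2ef3828e1a85
  after D2: wrote 4B at 0x24 = fe6f416d
  after D3: wrote 6B at 0x0b = 1a85fe6f416d
  after D4: wrote 3B at 0x18 = 2d06b9
  after D5: wrote 7B at 0x04 = 2d06b9d0a33b81
query mem[0x0d]=0xfe, mem[0x1e]=0x2e, mem[0x0c]=0x85, mem[0x14]=0xd0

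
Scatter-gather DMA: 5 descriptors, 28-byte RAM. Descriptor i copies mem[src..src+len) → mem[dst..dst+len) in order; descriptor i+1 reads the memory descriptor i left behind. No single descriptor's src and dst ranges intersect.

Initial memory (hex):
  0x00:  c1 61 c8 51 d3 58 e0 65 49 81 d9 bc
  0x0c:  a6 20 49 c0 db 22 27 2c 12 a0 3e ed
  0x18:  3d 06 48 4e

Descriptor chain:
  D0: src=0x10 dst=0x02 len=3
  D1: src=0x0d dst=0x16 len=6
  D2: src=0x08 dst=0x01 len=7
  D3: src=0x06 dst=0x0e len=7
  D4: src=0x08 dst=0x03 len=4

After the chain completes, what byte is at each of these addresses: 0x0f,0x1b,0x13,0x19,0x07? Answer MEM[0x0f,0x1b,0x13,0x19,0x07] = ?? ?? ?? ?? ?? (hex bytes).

MEM[0x0f,0x1b,0x13,0x19,0x07] = 49 27 bc db 49

#0 dst[0x02+3] := {0xdb,0x22,0x27}
#1 dst[0x16+6] := {0x20,0x49,0xc0,0xdb,0x22,0x27}
#2 dst[0x01+7] := {0x49,0x81,0xd9,0xbc,0xa6,0x20,0x49}
#3 dst[0x0e+7] := {0x20,0x49,0x49,0x81,0xd9,0xbc,0xa6}
#4 dst[0x03+4] := {0x49,0x81,0xd9,0xbc}
query mem[0x0f]=0x49, mem[0x1b]=0x27, mem[0x13]=0xbc, mem[0x19]=0xdb, mem[0x07]=0x49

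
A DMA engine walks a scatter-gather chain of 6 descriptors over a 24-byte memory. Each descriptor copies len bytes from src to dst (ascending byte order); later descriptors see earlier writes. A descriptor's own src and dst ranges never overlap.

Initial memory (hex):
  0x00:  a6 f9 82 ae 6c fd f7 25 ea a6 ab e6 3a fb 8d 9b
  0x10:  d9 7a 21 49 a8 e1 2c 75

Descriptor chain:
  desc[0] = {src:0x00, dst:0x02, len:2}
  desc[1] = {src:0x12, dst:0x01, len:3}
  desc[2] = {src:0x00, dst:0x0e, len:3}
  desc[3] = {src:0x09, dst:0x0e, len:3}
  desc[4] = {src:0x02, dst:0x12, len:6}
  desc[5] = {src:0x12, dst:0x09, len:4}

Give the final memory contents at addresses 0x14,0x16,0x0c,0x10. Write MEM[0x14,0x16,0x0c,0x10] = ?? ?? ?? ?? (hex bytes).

MEM[0x14,0x16,0x0c,0x10] = 6c f7 fd e6

#0 dst[0x02+2] := {0xa6,0xf9}
#1 dst[0x01+3] := {0x21,0x49,0xa8}
#2 dst[0x0e+3] := {0xa6,0x21,0x49}
#3 dst[0x0e+3] := {0xa6,0xab,0xe6}
#4 dst[0x12+6] := {0x49,0xa8,0x6c,0xfd,0xf7,0x25}
#5 dst[0x09+4] := {0x49,0xa8,0x6c,0xfd}
query mem[0x14]=0x6c, mem[0x16]=0xf7, mem[0x0c]=0xfd, mem[0x10]=0xe6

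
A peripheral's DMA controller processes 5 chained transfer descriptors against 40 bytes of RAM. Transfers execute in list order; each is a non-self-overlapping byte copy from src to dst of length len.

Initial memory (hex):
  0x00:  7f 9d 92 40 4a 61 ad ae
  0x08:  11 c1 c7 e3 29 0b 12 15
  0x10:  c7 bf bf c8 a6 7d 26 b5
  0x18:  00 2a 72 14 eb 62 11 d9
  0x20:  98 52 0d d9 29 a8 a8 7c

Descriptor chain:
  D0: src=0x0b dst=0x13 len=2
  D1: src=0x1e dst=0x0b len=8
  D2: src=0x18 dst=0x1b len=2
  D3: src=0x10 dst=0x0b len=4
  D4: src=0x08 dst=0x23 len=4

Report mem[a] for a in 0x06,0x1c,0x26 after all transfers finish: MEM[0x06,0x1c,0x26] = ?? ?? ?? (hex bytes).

MEM[0x06,0x1c,0x26] = ad 2a d9

D0: mem[0x13..0x14] <- [e3 29]
D1: mem[0x0b..0x12] <- [11 d9 98 52 0d d9 29 a8]
D2: mem[0x1b..0x1c] <- [00 2a]
D3: mem[0x0b..0x0e] <- [d9 29 a8 e3]
D4: mem[0x23..0x26] <- [11 c1 c7 d9]
query mem[0x06]=0xad, mem[0x1c]=0x2a, mem[0x26]=0xd9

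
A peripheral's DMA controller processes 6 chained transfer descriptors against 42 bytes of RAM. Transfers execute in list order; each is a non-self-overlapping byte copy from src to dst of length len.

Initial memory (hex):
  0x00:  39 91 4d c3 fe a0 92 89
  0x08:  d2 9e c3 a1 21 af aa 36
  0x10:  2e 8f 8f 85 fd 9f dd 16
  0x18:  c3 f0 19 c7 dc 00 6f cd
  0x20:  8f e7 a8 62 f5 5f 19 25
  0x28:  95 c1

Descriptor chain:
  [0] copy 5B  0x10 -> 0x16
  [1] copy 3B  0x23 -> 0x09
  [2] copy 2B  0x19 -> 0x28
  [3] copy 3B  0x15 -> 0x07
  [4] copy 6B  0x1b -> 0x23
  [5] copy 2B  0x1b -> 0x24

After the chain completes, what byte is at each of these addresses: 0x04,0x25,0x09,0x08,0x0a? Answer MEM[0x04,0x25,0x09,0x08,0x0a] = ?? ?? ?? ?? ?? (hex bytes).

  after D0: wrote 5B at 0x16 = 2e8f8f85fd
  after D1: wrote 3B at 0x09 = 62f55f
  after D2: wrote 2B at 0x28 = 85fd
  after D3: wrote 3B at 0x07 = 9f2e8f
  after D4: wrote 6B at 0x23 = c7dc006fcd8f
  after D5: wrote 2B at 0x24 = c7dc
query mem[0x04]=0xfe, mem[0x25]=0xdc, mem[0x09]=0x8f, mem[0x08]=0x2e, mem[0x0a]=0xf5

MEM[0x04,0x25,0x09,0x08,0x0a] = fe dc 8f 2e f5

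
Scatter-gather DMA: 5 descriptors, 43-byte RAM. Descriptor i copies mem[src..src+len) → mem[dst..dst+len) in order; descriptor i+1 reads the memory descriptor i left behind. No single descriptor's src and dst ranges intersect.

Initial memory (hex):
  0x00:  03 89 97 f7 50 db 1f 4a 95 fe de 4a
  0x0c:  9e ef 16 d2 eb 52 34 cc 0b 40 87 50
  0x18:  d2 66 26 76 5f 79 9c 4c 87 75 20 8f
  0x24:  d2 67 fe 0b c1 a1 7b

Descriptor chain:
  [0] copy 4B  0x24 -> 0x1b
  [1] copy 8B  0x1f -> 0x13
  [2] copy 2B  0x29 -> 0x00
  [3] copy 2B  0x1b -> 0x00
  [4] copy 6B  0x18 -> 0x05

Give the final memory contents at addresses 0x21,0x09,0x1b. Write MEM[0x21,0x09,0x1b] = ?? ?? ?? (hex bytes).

MEM[0x21,0x09,0x1b] = 75 67 d2

D0: mem[0x1b..0x1e] <- [d2 67 fe 0b]
D1: mem[0x13..0x1a] <- [4c 87 75 20 8f d2 67 fe]
D2: mem[0x00..0x01] <- [a1 7b]
D3: mem[0x00..0x01] <- [d2 67]
D4: mem[0x05..0x0a] <- [d2 67 fe d2 67 fe]
query mem[0x21]=0x75, mem[0x09]=0x67, mem[0x1b]=0xd2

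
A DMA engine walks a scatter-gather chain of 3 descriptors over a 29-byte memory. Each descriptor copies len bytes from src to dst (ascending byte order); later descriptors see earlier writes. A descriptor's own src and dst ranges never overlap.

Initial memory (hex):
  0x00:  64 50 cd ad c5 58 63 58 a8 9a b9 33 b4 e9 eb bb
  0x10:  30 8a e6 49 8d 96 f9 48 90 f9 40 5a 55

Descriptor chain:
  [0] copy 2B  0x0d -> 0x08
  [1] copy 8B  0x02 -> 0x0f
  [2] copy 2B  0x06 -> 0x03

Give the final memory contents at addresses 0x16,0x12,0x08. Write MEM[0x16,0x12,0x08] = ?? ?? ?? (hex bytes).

D0: mem[0x08..0x09] <- [e9 eb]
D1: mem[0x0f..0x16] <- [cd ad c5 58 63 58 e9 eb]
D2: mem[0x03..0x04] <- [63 58]
query mem[0x16]=0xeb, mem[0x12]=0x58, mem[0x08]=0xe9

MEM[0x16,0x12,0x08] = eb 58 e9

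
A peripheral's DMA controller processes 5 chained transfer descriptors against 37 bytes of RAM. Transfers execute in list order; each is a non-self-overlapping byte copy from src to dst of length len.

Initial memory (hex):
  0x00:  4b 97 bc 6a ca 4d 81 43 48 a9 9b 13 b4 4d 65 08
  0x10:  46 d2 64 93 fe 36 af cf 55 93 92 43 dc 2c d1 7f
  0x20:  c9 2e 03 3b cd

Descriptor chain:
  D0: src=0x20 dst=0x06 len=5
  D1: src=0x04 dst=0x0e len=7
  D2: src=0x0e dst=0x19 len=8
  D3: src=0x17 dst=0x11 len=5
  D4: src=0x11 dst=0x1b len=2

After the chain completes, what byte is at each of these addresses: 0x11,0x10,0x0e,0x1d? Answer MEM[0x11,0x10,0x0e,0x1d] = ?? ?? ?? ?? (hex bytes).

MEM[0x11,0x10,0x0e,0x1d] = cf c9 ca 03

D0: mem[0x06..0x0a] <- [c9 2e 03 3b cd]
D1: mem[0x0e..0x14] <- [ca 4d c9 2e 03 3b cd]
D2: mem[0x19..0x20] <- [ca 4d c9 2e 03 3b cd 36]
D3: mem[0x11..0x15] <- [cf 55 ca 4d c9]
D4: mem[0x1b..0x1c] <- [cf 55]
query mem[0x11]=0xcf, mem[0x10]=0xc9, mem[0x0e]=0xca, mem[0x1d]=0x03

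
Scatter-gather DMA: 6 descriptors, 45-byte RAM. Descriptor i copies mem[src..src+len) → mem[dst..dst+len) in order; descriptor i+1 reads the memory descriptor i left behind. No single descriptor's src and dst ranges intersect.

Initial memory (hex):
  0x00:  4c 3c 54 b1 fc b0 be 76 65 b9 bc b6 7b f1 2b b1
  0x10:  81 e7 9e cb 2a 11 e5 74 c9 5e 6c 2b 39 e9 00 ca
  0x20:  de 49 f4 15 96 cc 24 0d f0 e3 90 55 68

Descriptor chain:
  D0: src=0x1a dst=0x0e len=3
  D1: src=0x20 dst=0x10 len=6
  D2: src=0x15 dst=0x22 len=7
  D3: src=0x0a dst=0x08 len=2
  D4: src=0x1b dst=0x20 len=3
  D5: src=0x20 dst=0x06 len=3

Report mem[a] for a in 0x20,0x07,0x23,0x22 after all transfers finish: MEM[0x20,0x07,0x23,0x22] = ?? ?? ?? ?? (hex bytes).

[0] 0x1a->0x0e len=3 : 6c 2b 39
[1] 0x20->0x10 len=6 : de 49 f4 15 96 cc
[2] 0x15->0x22 len=7 : cc e5 74 c9 5e 6c 2b
[3] 0x0a->0x08 len=2 : bc b6
[4] 0x1b->0x20 len=3 : 2b 39 e9
[5] 0x20->0x06 len=3 : 2b 39 e9
query mem[0x20]=0x2b, mem[0x07]=0x39, mem[0x23]=0xe5, mem[0x22]=0xe9

MEM[0x20,0x07,0x23,0x22] = 2b 39 e5 e9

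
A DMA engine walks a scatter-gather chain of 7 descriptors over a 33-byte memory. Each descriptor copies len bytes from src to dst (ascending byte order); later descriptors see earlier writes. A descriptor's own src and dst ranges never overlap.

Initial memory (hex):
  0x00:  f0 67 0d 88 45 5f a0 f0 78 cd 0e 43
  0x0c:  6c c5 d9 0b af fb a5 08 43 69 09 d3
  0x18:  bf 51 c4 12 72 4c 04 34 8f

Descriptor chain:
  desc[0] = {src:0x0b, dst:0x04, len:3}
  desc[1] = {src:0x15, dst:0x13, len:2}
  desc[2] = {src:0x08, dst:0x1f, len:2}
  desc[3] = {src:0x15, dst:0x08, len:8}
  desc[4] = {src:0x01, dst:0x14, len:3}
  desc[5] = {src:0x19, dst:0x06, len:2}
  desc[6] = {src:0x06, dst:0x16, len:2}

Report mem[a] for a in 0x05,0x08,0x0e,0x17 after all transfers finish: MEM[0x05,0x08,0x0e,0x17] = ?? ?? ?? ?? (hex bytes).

MEM[0x05,0x08,0x0e,0x17] = 6c 69 12 c4

#0 dst[0x04+3] := {0x43,0x6c,0xc5}
#1 dst[0x13+2] := {0x69,0x09}
#2 dst[0x1f+2] := {0x78,0xcd}
#3 dst[0x08+8] := {0x69,0x09,0xd3,0xbf,0x51,0xc4,0x12,0x72}
#4 dst[0x14+3] := {0x67,0x0d,0x88}
#5 dst[0x06+2] := {0x51,0xc4}
#6 dst[0x16+2] := {0x51,0xc4}
query mem[0x05]=0x6c, mem[0x08]=0x69, mem[0x0e]=0x12, mem[0x17]=0xc4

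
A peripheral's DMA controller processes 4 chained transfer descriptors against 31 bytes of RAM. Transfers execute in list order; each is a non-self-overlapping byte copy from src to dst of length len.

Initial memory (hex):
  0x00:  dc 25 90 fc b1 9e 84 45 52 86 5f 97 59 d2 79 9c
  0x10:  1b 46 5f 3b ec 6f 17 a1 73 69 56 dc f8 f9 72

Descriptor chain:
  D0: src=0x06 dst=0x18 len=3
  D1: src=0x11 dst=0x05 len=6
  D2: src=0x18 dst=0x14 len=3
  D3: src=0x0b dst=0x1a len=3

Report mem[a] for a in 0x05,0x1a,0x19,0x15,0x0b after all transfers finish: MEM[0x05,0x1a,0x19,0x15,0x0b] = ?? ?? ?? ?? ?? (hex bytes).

D0: mem[0x18..0x1a] <- [84 45 52]
D1: mem[0x05..0x0a] <- [46 5f 3b ec 6f 17]
D2: mem[0x14..0x16] <- [84 45 52]
D3: mem[0x1a..0x1c] <- [97 59 d2]
query mem[0x05]=0x46, mem[0x1a]=0x97, mem[0x19]=0x45, mem[0x15]=0x45, mem[0x0b]=0x97

MEM[0x05,0x1a,0x19,0x15,0x0b] = 46 97 45 45 97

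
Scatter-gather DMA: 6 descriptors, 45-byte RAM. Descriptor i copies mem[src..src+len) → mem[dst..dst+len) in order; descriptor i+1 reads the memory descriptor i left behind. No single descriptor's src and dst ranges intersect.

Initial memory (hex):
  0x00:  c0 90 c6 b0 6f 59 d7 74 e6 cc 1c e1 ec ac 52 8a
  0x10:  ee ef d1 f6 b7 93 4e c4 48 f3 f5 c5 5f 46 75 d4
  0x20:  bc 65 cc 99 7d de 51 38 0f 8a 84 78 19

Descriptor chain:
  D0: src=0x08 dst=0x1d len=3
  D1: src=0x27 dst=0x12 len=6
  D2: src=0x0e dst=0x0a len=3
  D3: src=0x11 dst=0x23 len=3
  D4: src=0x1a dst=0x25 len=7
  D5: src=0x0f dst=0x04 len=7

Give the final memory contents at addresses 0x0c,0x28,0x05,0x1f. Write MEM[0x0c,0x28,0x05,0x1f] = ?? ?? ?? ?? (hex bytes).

[0] 0x08->0x1d len=3 : e6 cc 1c
[1] 0x27->0x12 len=6 : 38 0f 8a 84 78 19
[2] 0x0e->0x0a len=3 : 52 8a ee
[3] 0x11->0x23 len=3 : ef 38 0f
[4] 0x1a->0x25 len=7 : f5 c5 5f e6 cc 1c bc
[5] 0x0f->0x04 len=7 : 8a ee ef 38 0f 8a 84
query mem[0x0c]=0xee, mem[0x28]=0xe6, mem[0x05]=0xee, mem[0x1f]=0x1c

MEM[0x0c,0x28,0x05,0x1f] = ee e6 ee 1c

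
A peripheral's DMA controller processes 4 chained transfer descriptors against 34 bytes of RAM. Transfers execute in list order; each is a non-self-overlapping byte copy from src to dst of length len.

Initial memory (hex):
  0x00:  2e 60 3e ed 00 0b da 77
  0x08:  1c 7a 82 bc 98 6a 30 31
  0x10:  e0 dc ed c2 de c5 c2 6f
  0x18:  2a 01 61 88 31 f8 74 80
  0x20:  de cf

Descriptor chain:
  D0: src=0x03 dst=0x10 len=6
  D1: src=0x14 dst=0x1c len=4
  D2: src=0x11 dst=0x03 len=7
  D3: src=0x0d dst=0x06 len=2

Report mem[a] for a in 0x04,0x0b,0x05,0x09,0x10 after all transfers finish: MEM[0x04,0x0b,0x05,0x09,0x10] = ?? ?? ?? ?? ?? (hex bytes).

MEM[0x04,0x0b,0x05,0x09,0x10] = 0b bc da 6f ed

[0] 0x03->0x10 len=6 : ed 00 0b da 77 1c
[1] 0x14->0x1c len=4 : 77 1c c2 6f
[2] 0x11->0x03 len=7 : 00 0b da 77 1c c2 6f
[3] 0x0d->0x06 len=2 : 6a 30
query mem[0x04]=0x0b, mem[0x0b]=0xbc, mem[0x05]=0xda, mem[0x09]=0x6f, mem[0x10]=0xed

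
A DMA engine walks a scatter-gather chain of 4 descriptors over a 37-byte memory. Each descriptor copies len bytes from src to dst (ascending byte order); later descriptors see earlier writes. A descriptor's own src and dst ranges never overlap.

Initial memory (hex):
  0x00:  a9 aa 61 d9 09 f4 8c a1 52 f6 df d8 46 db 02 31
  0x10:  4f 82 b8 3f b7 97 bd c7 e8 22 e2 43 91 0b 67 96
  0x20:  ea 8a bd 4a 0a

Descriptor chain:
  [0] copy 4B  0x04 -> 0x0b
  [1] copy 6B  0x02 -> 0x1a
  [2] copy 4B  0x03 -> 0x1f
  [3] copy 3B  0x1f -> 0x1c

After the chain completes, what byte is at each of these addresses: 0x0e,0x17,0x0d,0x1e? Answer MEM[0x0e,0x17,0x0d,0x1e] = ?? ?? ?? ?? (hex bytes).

MEM[0x0e,0x17,0x0d,0x1e] = a1 c7 8c f4

D0: mem[0x0b..0x0e] <- [09 f4 8c a1]
D1: mem[0x1a..0x1f] <- [61 d9 09 f4 8c a1]
D2: mem[0x1f..0x22] <- [d9 09 f4 8c]
D3: mem[0x1c..0x1e] <- [d9 09 f4]
query mem[0x0e]=0xa1, mem[0x17]=0xc7, mem[0x0d]=0x8c, mem[0x1e]=0xf4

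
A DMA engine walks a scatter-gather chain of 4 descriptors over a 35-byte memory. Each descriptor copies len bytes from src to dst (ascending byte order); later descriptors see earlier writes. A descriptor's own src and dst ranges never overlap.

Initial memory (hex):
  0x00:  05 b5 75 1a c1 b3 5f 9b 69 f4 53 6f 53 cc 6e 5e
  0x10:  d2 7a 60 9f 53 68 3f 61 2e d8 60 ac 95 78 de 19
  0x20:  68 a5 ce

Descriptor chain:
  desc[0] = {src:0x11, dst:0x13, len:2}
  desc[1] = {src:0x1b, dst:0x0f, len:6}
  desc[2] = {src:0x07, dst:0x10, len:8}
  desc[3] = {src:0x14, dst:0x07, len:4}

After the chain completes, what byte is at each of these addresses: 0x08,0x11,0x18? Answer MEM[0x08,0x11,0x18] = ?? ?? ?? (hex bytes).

#0 dst[0x13+2] := {0x7a,0x60}
#1 dst[0x0f+6] := {0xac,0x95,0x78,0xde,0x19,0x68}
#2 dst[0x10+8] := {0x9b,0x69,0xf4,0x53,0x6f,0x53,0xcc,0x6e}
#3 dst[0x07+4] := {0x6f,0x53,0xcc,0x6e}
query mem[0x08]=0x53, mem[0x11]=0x69, mem[0x18]=0x2e

MEM[0x08,0x11,0x18] = 53 69 2e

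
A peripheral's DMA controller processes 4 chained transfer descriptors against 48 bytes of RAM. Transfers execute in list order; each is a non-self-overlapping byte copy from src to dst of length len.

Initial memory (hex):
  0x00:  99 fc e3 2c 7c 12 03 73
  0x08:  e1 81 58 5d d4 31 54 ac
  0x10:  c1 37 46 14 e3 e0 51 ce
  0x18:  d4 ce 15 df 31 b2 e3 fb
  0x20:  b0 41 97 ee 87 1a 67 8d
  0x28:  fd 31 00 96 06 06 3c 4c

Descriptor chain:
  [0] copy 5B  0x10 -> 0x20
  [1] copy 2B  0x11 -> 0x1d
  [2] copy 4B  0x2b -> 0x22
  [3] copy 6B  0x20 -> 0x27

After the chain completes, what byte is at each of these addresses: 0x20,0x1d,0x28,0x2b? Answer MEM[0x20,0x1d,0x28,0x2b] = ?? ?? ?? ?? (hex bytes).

D0: mem[0x20..0x24] <- [c1 37 46 14 e3]
D1: mem[0x1d..0x1e] <- [37 46]
D2: mem[0x22..0x25] <- [96 06 06 3c]
D3: mem[0x27..0x2c] <- [c1 37 96 06 06 3c]
query mem[0x20]=0xc1, mem[0x1d]=0x37, mem[0x28]=0x37, mem[0x2b]=0x06

MEM[0x20,0x1d,0x28,0x2b] = c1 37 37 06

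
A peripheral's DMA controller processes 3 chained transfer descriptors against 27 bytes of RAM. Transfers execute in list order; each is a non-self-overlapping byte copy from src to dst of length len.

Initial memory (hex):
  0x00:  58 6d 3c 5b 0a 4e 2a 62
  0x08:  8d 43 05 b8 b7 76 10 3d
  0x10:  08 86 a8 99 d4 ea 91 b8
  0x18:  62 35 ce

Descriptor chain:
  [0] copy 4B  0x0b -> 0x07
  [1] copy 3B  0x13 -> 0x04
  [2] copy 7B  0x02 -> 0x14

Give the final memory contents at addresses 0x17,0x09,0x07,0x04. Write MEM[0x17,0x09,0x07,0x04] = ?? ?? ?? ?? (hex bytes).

#0 dst[0x07+4] := {0xb8,0xb7,0x76,0x10}
#1 dst[0x04+3] := {0x99,0xd4,0xea}
#2 dst[0x14+7] := {0x3c,0x5b,0x99,0xd4,0xea,0xb8,0xb7}
query mem[0x17]=0xd4, mem[0x09]=0x76, mem[0x07]=0xb8, mem[0x04]=0x99

MEM[0x17,0x09,0x07,0x04] = d4 76 b8 99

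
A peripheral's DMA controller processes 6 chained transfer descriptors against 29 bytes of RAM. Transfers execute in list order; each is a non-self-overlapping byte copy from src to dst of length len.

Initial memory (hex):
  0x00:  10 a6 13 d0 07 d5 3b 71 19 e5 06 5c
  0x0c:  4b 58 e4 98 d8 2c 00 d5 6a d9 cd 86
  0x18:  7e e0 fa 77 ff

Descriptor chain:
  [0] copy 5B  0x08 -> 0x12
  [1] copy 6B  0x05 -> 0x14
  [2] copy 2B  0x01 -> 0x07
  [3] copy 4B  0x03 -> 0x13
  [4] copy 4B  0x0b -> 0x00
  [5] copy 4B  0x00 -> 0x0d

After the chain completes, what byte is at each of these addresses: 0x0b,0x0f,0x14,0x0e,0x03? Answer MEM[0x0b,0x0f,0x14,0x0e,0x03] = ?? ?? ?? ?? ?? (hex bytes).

D0: mem[0x12..0x16] <- [19 e5 06 5c 4b]
D1: mem[0x14..0x19] <- [d5 3b 71 19 e5 06]
D2: mem[0x07..0x08] <- [a6 13]
D3: mem[0x13..0x16] <- [d0 07 d5 3b]
D4: mem[0x00..0x03] <- [5c 4b 58 e4]
D5: mem[0x0d..0x10] <- [5c 4b 58 e4]
query mem[0x0b]=0x5c, mem[0x0f]=0x58, mem[0x14]=0x07, mem[0x0e]=0x4b, mem[0x03]=0xe4

MEM[0x0b,0x0f,0x14,0x0e,0x03] = 5c 58 07 4b e4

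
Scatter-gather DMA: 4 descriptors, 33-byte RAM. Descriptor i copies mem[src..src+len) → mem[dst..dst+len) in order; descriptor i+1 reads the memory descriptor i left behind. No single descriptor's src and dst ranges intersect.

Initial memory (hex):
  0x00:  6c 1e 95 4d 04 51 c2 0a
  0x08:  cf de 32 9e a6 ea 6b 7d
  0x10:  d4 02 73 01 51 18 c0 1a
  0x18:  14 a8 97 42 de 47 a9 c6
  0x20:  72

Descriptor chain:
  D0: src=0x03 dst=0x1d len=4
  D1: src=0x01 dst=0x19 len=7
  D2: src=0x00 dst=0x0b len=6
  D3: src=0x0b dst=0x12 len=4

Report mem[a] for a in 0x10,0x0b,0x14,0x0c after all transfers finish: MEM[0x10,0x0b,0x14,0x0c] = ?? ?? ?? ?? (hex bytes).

[0] 0x03->0x1d len=4 : 4d 04 51 c2
[1] 0x01->0x19 len=7 : 1e 95 4d 04 51 c2 0a
[2] 0x00->0x0b len=6 : 6c 1e 95 4d 04 51
[3] 0x0b->0x12 len=4 : 6c 1e 95 4d
query mem[0x10]=0x51, mem[0x0b]=0x6c, mem[0x14]=0x95, mem[0x0c]=0x1e

MEM[0x10,0x0b,0x14,0x0c] = 51 6c 95 1e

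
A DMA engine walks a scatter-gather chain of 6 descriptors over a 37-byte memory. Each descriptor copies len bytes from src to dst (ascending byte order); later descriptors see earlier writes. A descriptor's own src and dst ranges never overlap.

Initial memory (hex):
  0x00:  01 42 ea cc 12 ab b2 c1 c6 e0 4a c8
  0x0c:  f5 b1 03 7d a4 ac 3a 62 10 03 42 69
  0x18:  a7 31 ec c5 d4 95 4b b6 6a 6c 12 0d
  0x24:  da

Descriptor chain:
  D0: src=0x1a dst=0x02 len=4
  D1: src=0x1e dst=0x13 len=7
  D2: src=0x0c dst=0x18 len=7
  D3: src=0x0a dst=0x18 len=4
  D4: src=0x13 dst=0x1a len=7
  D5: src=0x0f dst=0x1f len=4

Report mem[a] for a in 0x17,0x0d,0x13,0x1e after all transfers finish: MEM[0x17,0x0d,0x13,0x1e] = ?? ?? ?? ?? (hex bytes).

#0 dst[0x02+4] := {0xec,0xc5,0xd4,0x95}
#1 dst[0x13+7] := {0x4b,0xb6,0x6a,0x6c,0x12,0x0d,0xda}
#2 dst[0x18+7] := {0xf5,0xb1,0x03,0x7d,0xa4,0xac,0x3a}
#3 dst[0x18+4] := {0x4a,0xc8,0xf5,0xb1}
#4 dst[0x1a+7] := {0x4b,0xb6,0x6a,0x6c,0x12,0x4a,0xc8}
#5 dst[0x1f+4] := {0x7d,0xa4,0xac,0x3a}
query mem[0x17]=0x12, mem[0x0d]=0xb1, mem[0x13]=0x4b, mem[0x1e]=0x12

MEM[0x17,0x0d,0x13,0x1e] = 12 b1 4b 12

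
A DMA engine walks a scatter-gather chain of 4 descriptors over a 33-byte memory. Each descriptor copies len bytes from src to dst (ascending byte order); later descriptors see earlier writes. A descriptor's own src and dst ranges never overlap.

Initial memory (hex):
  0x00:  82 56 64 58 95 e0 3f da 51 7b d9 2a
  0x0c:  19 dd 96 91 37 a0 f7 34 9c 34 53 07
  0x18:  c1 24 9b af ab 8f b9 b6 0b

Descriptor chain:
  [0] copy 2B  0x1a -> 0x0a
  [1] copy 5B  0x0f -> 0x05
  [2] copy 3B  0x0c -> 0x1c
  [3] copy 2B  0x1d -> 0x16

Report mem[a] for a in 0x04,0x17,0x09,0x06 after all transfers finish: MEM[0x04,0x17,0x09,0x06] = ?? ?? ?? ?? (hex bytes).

[0] 0x1a->0x0a len=2 : 9b af
[1] 0x0f->0x05 len=5 : 91 37 a0 f7 34
[2] 0x0c->0x1c len=3 : 19 dd 96
[3] 0x1d->0x16 len=2 : dd 96
query mem[0x04]=0x95, mem[0x17]=0x96, mem[0x09]=0x34, mem[0x06]=0x37

MEM[0x04,0x17,0x09,0x06] = 95 96 34 37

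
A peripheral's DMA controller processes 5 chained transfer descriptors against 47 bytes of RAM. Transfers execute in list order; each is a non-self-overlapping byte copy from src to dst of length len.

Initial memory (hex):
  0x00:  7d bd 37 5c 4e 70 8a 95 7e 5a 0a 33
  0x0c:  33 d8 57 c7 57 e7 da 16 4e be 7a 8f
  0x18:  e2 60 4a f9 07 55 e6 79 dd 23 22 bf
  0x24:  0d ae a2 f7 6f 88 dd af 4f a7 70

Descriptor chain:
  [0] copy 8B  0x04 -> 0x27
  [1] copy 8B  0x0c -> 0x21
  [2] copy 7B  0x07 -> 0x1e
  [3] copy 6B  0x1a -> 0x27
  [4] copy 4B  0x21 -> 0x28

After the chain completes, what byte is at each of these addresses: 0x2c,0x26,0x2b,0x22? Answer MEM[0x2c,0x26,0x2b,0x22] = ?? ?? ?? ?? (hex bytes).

MEM[0x2c,0x26,0x2b,0x22] = 7e e7 d8 33

  after D0: wrote 8B at 0x27 = 4e708a957e5a0a33
  after D1: wrote 8B at 0x21 = 33d857c757e7da16
  after D2: wrote 7B at 0x1e = 957e5a0a3333d8
  after D3: wrote 6B at 0x27 = 4af90755957e
  after D4: wrote 4B at 0x28 = 0a3333d8
query mem[0x2c]=0x7e, mem[0x26]=0xe7, mem[0x2b]=0xd8, mem[0x22]=0x33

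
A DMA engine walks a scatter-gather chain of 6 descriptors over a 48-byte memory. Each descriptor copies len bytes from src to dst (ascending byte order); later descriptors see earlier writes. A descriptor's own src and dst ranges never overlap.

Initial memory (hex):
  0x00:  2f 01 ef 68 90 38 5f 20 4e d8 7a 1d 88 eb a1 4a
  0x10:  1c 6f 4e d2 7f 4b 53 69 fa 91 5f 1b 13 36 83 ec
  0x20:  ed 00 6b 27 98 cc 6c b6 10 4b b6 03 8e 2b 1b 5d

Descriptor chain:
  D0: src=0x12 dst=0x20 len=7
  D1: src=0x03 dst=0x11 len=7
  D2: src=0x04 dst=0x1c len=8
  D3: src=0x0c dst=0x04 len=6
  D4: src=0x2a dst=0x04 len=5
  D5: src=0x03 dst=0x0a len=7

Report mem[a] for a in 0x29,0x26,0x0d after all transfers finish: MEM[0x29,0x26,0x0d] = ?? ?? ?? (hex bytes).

  after D0: wrote 7B at 0x20 = 4ed27f4b5369fa
  after D1: wrote 7B at 0x11 = 6890385f204ed8
  after D2: wrote 8B at 0x1c = 90385f204ed87a1d
  after D3: wrote 6B at 0x04 = 88eba14a1c68
  after D4: wrote 5B at 0x04 = b6038e2b1b
  after D5: wrote 7B at 0x0a = 68b6038e2b1b68
query mem[0x29]=0x4b, mem[0x26]=0xfa, mem[0x0d]=0x8e

MEM[0x29,0x26,0x0d] = 4b fa 8e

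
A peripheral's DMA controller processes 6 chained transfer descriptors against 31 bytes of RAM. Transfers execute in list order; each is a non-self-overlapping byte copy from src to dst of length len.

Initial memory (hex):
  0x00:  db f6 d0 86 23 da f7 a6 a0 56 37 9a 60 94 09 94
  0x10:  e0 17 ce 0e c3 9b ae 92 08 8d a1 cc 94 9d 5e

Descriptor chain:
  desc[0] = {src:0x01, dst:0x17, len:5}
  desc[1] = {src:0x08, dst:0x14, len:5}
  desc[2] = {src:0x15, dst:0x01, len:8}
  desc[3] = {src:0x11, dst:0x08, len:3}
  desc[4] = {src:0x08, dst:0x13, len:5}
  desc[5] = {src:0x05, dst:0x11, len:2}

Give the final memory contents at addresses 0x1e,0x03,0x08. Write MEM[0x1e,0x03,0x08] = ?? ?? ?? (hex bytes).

#0 dst[0x17+5] := {0xf6,0xd0,0x86,0x23,0xda}
#1 dst[0x14+5] := {0xa0,0x56,0x37,0x9a,0x60}
#2 dst[0x01+8] := {0x56,0x37,0x9a,0x60,0x86,0x23,0xda,0x94}
#3 dst[0x08+3] := {0x17,0xce,0x0e}
#4 dst[0x13+5] := {0x17,0xce,0x0e,0x9a,0x60}
#5 dst[0x11+2] := {0x86,0x23}
query mem[0x1e]=0x5e, mem[0x03]=0x9a, mem[0x08]=0x17

MEM[0x1e,0x03,0x08] = 5e 9a 17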